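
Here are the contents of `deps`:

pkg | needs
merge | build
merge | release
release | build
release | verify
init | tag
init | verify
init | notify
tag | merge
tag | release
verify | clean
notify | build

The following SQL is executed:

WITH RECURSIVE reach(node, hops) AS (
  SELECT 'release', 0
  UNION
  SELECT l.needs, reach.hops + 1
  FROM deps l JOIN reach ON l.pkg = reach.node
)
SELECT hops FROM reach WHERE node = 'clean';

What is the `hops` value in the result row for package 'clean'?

2

Base: (release, hops=0).
Iteration 1: edges from {release} -> (build, hops=1), (verify, hops=1).
Iteration 2: edges from {build,verify} -> (clean, hops=2).
Iteration 3: no outgoing edges from {clean}; recursion stops.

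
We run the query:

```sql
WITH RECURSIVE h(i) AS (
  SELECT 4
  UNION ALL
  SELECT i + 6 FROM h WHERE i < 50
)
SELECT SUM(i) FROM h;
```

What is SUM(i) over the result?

Base: i=4.
Iteration 1: 4 < 50 holds -> i = 4 + 6 = 10.
Iteration 2: 10 < 50 holds -> i = 10 + 6 = 16.
Iteration 3: 16 < 50 holds -> i = 16 + 6 = 22.
Iteration 4: 22 < 50 holds -> i = 22 + 6 = 28.
Iteration 5: 28 < 50 holds -> i = 28 + 6 = 34.
Iteration 6: 34 < 50 holds -> i = 34 + 6 = 40.
Iteration 7: 40 < 50 holds -> i = 40 + 6 = 46.
Iteration 8: 46 < 50 holds -> i = 46 + 6 = 52.
Iteration 9: 52 < 50 fails; recursion stops.
SUM(i) = 4 + 10 + 16 + 22 + 28 + 34 + 40 + 46 + 52 = 252.

252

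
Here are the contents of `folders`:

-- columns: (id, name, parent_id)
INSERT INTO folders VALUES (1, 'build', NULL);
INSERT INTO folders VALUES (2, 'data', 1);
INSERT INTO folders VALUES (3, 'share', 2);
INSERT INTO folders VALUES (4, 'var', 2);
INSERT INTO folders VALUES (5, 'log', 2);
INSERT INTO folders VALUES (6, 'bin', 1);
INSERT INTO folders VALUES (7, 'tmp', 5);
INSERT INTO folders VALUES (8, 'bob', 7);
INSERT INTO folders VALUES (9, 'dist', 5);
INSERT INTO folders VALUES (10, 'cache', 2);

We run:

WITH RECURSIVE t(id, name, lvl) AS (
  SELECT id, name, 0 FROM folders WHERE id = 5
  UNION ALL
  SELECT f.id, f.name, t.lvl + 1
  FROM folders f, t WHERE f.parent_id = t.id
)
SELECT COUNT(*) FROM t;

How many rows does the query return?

4

Base: id=5 (log) at lvl 0.
Iteration 1: rows with parent_id in {5} -> tmp (id 7, lvl 1), dist (id 9, lvl 1).
Iteration 2: rows with parent_id in {7,9} -> bob (id 8, lvl 2).
Iteration 3: no rows with parent_id in {8}; recursion stops.
Total rows emitted: 4.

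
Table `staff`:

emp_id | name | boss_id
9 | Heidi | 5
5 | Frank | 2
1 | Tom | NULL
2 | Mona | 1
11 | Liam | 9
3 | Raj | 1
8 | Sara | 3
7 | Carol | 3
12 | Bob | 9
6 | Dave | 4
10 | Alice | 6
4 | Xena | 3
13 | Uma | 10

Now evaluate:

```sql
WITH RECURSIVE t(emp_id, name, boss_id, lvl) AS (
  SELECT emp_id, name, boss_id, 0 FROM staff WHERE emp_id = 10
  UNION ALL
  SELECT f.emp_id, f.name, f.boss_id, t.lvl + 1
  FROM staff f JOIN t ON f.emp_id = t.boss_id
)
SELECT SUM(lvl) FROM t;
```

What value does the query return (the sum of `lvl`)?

Base: emp_id=10 (Alice), boss_id=6, lvl 0.
Iteration 1: join on emp_id=6 -> Dave (id 6, boss_id=4, lvl 1).
Iteration 2: join on emp_id=4 -> Xena (id 4, boss_id=3, lvl 2).
Iteration 3: join on emp_id=3 -> Raj (id 3, boss_id=1, lvl 3).
Iteration 4: join on emp_id=1 -> Tom (id 1, boss_id=NULL, lvl 4).
Iteration 5: boss_id is NULL; no match; recursion stops.
SUM(lvl) = 0 + 1 + 2 + 3 + 4 = 10.

10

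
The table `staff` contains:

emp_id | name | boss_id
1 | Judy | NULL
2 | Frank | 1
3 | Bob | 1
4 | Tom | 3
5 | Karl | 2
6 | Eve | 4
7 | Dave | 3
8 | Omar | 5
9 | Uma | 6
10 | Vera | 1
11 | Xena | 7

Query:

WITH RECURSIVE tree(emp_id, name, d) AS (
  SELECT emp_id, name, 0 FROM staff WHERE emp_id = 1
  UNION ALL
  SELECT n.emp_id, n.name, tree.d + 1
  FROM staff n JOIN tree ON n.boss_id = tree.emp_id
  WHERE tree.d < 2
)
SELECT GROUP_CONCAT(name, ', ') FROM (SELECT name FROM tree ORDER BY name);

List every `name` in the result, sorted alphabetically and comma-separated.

Base: emp_id=1 (Judy) at d 0.
Iteration 1: rows with boss_id in {1} -> Frank (id 2, d 1), Bob (id 3, d 1), Vera (id 10, d 1).
Iteration 2: rows with boss_id in {2,3,10} -> Tom (id 4, d 2), Karl (id 5, d 2), Dave (id 7, d 2).
Iteration 3: d < 2 fails for all current rows; recursion stops.

Bob, Dave, Frank, Judy, Karl, Tom, Vera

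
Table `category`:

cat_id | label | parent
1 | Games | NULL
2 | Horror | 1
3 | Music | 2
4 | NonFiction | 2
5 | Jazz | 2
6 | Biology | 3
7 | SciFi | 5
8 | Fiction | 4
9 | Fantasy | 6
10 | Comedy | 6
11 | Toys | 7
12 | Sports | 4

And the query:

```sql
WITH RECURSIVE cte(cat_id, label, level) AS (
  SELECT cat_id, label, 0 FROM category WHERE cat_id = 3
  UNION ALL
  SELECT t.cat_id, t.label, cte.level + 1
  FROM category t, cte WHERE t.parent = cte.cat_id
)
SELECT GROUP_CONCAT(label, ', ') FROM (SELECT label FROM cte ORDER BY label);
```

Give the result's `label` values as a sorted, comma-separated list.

Biology, Comedy, Fantasy, Music

Base: cat_id=3 (Music) at level 0.
Iteration 1: rows with parent in {3} -> Biology (id 6, level 1).
Iteration 2: rows with parent in {6} -> Fantasy (id 9, level 2), Comedy (id 10, level 2).
Iteration 3: no rows with parent in {9,10}; recursion stops.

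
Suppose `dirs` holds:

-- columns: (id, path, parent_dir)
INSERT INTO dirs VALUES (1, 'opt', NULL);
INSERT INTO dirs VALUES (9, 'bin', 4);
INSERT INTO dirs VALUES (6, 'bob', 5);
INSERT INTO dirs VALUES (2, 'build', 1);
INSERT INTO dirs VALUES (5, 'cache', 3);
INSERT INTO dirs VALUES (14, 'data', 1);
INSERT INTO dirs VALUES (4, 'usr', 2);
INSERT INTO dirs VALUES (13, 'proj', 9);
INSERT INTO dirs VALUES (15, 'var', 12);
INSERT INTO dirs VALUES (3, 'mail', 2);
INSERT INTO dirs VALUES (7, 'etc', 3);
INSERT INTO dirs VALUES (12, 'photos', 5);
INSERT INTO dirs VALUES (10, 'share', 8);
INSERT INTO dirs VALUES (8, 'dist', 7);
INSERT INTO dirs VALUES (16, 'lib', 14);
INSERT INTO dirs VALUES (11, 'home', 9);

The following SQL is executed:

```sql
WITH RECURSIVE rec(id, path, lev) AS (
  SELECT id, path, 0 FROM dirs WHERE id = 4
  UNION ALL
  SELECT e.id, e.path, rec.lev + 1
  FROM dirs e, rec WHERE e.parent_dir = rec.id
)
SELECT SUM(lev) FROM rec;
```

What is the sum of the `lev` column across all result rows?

5

Base: id=4 (usr) at lev 0.
Iteration 1: rows with parent_dir in {4} -> bin (id 9, lev 1).
Iteration 2: rows with parent_dir in {9} -> home (id 11, lev 2), proj (id 13, lev 2).
Iteration 3: no rows with parent_dir in {11,13}; recursion stops.
SUM(lev) = 0 + 1 + 2 + 2 = 5.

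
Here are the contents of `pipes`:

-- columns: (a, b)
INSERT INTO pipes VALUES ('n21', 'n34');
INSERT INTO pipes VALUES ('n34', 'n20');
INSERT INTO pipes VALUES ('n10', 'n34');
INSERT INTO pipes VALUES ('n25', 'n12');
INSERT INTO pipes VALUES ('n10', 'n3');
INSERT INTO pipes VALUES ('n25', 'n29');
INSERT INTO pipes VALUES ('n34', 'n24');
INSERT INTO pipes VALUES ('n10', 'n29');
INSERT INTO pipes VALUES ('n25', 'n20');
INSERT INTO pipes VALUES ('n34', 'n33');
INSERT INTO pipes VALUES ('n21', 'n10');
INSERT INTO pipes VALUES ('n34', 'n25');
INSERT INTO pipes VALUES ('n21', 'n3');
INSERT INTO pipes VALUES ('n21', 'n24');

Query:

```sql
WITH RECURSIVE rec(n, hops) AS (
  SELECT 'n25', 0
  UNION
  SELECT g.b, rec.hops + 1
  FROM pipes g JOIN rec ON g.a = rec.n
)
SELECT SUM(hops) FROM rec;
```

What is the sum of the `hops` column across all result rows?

Base: (n25, hops=0).
Iteration 1: edges from {n25} -> (n12, hops=1), (n20, hops=1), (n29, hops=1).
Iteration 2: no outgoing edges from {n12,n20,n29}; recursion stops.
SUM(hops) = 0 + 1 + 1 + 1 = 3.

3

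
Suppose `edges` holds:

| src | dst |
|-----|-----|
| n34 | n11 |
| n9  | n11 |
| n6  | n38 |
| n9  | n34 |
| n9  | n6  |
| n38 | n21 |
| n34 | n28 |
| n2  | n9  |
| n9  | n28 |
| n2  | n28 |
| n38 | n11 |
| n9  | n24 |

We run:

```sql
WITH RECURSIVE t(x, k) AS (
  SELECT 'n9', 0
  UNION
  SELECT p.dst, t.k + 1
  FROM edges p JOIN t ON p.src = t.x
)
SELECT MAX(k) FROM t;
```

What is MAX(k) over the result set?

Base: (n9, k=0).
Iteration 1: edges from {n9} -> (n11, k=1), (n24, k=1), (n28, k=1), (n34, k=1), (n6, k=1).
Iteration 2: edges from {n11,n24,n28,n34,n6} -> (n11, k=2), (n28, k=2), (n38, k=2).
Iteration 3: edges from {n11,n28,n38} -> (n11, k=3), (n21, k=3).
Iteration 4: no outgoing edges from {n11,n21}; recursion stops.
k values: 0, 1, 1, 1, 1, 1, 2, 2, 2, 3, 3; the maximum is 3.

3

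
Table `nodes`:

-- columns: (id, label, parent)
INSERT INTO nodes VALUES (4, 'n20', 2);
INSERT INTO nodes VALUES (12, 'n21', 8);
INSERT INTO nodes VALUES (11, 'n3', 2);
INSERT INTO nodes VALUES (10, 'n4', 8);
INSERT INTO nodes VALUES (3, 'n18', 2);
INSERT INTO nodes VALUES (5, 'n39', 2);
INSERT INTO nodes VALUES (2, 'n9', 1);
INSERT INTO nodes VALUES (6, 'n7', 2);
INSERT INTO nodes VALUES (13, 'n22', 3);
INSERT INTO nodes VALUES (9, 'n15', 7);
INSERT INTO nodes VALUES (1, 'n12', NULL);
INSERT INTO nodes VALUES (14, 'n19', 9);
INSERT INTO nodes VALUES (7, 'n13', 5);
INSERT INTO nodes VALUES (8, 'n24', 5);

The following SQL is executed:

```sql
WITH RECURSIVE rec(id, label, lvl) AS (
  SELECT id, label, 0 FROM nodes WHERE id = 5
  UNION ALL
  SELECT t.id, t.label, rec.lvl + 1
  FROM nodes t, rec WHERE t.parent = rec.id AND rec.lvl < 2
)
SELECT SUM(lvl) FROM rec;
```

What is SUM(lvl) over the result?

8

Base: id=5 (n39) at lvl 0.
Iteration 1: rows with parent in {5} -> n13 (id 7, lvl 1), n24 (id 8, lvl 1).
Iteration 2: rows with parent in {7,8} -> n15 (id 9, lvl 2), n4 (id 10, lvl 2), n21 (id 12, lvl 2).
Iteration 3: lvl < 2 fails for all current rows; recursion stops.
SUM(lvl) = 0 + 1 + 1 + 2 + 2 + 2 = 8.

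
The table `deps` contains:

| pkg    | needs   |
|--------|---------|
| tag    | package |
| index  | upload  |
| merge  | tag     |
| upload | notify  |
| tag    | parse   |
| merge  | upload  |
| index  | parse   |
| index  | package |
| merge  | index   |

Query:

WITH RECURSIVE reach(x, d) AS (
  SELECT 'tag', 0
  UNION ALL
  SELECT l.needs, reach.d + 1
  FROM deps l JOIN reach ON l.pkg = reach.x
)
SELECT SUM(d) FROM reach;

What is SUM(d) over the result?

Base: (tag, d=0).
Iteration 1: edges from {tag} -> (package, d=1), (parse, d=1).
Iteration 2: no outgoing edges from {package,parse}; recursion stops.
SUM(d) = 0 + 1 + 1 = 2.

2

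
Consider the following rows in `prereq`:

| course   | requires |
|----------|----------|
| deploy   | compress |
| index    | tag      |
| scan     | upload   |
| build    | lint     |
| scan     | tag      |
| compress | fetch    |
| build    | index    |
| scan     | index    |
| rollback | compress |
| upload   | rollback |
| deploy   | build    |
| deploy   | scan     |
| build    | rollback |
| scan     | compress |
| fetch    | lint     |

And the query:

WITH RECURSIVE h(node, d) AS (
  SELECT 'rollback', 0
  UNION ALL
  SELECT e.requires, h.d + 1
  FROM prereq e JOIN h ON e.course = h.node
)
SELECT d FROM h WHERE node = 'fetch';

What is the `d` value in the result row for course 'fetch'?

Base: (rollback, d=0).
Iteration 1: edges from {rollback} -> (compress, d=1).
Iteration 2: edges from {compress} -> (fetch, d=2).
Iteration 3: edges from {fetch} -> (lint, d=3).
Iteration 4: no outgoing edges from {lint}; recursion stops.

2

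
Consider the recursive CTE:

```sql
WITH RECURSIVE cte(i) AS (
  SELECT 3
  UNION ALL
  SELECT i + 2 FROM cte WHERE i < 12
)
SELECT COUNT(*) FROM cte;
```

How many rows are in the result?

Base: i=3.
Iteration 1: 3 < 12 holds -> i = 3 + 2 = 5.
Iteration 2: 5 < 12 holds -> i = 5 + 2 = 7.
Iteration 3: 7 < 12 holds -> i = 7 + 2 = 9.
Iteration 4: 9 < 12 holds -> i = 9 + 2 = 11.
Iteration 5: 11 < 12 holds -> i = 11 + 2 = 13.
Iteration 6: 13 < 12 fails; recursion stops.
Total rows emitted: 6.

6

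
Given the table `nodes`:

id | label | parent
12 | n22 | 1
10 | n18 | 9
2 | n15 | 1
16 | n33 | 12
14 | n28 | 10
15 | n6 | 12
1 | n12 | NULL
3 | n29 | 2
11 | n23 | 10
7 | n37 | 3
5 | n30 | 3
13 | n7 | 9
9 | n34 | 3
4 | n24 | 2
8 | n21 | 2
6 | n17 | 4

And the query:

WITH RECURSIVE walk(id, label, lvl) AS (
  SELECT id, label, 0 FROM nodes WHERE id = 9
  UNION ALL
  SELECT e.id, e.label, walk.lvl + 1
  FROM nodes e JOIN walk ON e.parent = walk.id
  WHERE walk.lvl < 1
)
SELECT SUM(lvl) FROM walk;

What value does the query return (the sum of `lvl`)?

2

Base: id=9 (n34) at lvl 0.
Iteration 1: rows with parent in {9} -> n18 (id 10, lvl 1), n7 (id 13, lvl 1).
Iteration 2: lvl < 1 fails for all current rows; recursion stops.
SUM(lvl) = 0 + 1 + 1 = 2.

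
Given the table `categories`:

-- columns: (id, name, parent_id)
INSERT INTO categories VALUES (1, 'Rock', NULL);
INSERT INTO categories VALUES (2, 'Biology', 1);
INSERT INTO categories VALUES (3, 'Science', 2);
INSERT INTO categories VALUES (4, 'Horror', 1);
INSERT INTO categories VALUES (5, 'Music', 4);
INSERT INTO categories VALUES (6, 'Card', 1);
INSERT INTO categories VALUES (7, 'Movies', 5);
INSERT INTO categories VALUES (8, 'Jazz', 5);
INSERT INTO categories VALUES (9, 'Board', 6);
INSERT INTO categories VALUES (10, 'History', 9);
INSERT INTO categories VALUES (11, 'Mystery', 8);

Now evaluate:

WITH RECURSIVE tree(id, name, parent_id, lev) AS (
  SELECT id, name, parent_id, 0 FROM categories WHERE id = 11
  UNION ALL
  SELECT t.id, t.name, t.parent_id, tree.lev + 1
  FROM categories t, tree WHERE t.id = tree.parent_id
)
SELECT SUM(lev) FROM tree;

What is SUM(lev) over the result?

Base: id=11 (Mystery), parent_id=8, lev 0.
Iteration 1: join on id=8 -> Jazz (id 8, parent_id=5, lev 1).
Iteration 2: join on id=5 -> Music (id 5, parent_id=4, lev 2).
Iteration 3: join on id=4 -> Horror (id 4, parent_id=1, lev 3).
Iteration 4: join on id=1 -> Rock (id 1, parent_id=NULL, lev 4).
Iteration 5: parent_id is NULL; no match; recursion stops.
SUM(lev) = 0 + 1 + 2 + 3 + 4 = 10.

10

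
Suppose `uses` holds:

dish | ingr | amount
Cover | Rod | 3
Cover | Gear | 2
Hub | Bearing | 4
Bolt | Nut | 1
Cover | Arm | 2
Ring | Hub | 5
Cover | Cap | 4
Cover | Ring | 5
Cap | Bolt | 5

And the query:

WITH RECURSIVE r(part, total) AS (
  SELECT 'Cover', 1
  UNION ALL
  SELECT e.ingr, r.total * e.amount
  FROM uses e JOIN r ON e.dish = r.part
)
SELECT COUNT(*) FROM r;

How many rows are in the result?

Base: (Cover, total=1).
Iteration 1: components of {Cover} -> Arm = 1*2 = 2, Cap = 1*4 = 4, Gear = 1*2 = 2, Ring = 1*5 = 5, Rod = 1*3 = 3.
Iteration 2: components of {Arm,Cap,Gear,Ring,Rod} -> Bolt = 4*5 = 20, Hub = 5*5 = 25.
Iteration 3: components of {Bolt,Hub} -> Bearing = 25*4 = 100, Nut = 20*1 = 20.
Iteration 4: no further components; recursion stops.
Total rows emitted: 10.

10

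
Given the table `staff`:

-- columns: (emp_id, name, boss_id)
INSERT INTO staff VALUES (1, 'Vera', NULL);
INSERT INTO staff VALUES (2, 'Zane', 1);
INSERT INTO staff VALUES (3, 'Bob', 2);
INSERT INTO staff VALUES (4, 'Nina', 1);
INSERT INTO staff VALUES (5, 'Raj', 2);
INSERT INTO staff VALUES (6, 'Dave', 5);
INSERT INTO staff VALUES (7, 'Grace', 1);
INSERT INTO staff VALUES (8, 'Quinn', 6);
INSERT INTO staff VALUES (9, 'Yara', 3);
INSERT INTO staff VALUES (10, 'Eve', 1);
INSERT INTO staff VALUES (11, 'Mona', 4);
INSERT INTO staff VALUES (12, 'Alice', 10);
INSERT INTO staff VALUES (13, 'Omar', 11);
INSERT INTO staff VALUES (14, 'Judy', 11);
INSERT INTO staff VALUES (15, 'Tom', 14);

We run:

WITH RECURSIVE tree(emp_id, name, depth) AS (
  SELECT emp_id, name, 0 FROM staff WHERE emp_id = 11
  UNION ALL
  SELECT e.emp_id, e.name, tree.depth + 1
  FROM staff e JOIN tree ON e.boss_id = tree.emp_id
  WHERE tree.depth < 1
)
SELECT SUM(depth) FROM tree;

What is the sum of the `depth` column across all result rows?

Base: emp_id=11 (Mona) at depth 0.
Iteration 1: rows with boss_id in {11} -> Omar (id 13, depth 1), Judy (id 14, depth 1).
Iteration 2: depth < 1 fails for all current rows; recursion stops.
SUM(depth) = 0 + 1 + 1 = 2.

2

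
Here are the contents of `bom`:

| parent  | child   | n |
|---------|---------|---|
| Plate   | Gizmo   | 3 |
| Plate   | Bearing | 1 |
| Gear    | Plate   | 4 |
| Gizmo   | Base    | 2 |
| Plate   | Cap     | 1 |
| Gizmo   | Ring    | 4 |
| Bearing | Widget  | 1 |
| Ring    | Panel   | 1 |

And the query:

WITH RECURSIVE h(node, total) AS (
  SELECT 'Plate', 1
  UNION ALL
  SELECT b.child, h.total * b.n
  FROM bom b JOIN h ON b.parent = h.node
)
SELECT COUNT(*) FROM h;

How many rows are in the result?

Base: (Plate, total=1).
Iteration 1: components of {Plate} -> Bearing = 1*1 = 1, Cap = 1*1 = 1, Gizmo = 1*3 = 3.
Iteration 2: components of {Bearing,Cap,Gizmo} -> Base = 3*2 = 6, Ring = 3*4 = 12, Widget = 1*1 = 1.
Iteration 3: components of {Base,Ring,Widget} -> Panel = 12*1 = 12.
Iteration 4: no further components; recursion stops.
Total rows emitted: 8.

8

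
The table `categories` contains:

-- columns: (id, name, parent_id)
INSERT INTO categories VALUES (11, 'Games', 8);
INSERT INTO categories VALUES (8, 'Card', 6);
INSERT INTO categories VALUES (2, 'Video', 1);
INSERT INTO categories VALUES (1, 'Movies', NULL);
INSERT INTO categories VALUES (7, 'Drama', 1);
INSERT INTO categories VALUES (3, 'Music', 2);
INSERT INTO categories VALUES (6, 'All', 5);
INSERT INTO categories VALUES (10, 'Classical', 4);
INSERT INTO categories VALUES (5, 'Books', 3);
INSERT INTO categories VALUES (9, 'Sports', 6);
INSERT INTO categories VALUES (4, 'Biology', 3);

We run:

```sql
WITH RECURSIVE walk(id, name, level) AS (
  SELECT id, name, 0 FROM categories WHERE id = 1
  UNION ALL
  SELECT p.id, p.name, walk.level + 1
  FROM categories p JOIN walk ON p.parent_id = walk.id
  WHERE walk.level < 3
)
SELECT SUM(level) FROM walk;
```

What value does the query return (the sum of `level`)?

Base: id=1 (Movies) at level 0.
Iteration 1: rows with parent_id in {1} -> Video (id 2, level 1), Drama (id 7, level 1).
Iteration 2: rows with parent_id in {2,7} -> Music (id 3, level 2).
Iteration 3: rows with parent_id in {3} -> Biology (id 4, level 3), Books (id 5, level 3).
Iteration 4: level < 3 fails for all current rows; recursion stops.
SUM(level) = 0 + 1 + 1 + 2 + 3 + 3 = 10.

10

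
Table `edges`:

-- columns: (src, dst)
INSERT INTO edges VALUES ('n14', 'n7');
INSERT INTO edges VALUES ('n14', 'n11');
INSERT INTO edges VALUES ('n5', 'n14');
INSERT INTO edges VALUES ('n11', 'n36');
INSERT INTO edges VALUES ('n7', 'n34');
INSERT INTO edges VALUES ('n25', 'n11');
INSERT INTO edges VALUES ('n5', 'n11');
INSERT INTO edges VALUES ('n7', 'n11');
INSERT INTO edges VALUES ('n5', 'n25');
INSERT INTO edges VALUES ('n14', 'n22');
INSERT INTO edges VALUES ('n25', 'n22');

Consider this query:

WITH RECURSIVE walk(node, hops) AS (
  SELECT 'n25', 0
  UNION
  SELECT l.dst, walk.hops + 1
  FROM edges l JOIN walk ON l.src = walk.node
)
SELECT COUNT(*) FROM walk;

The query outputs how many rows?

Base: (n25, hops=0).
Iteration 1: edges from {n25} -> (n11, hops=1), (n22, hops=1).
Iteration 2: edges from {n11,n22} -> (n36, hops=2).
Iteration 3: no outgoing edges from {n36}; recursion stops.
Total rows emitted: 4.

4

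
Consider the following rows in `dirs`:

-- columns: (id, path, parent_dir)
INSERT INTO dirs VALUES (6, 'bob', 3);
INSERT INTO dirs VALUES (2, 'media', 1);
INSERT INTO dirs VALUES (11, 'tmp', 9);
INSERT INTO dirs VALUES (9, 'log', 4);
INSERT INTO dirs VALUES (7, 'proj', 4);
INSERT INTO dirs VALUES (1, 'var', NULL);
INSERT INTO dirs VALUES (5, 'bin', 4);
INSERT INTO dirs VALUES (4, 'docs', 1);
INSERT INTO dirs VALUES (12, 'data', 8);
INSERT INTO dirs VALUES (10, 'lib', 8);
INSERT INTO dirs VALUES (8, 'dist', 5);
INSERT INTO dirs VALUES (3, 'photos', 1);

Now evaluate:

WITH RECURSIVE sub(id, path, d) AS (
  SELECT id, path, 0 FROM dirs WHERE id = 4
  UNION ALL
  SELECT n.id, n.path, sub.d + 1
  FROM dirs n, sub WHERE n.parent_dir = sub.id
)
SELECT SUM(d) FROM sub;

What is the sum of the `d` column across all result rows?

Base: id=4 (docs) at d 0.
Iteration 1: rows with parent_dir in {4} -> bin (id 5, d 1), proj (id 7, d 1), log (id 9, d 1).
Iteration 2: rows with parent_dir in {5,7,9} -> dist (id 8, d 2), tmp (id 11, d 2).
Iteration 3: rows with parent_dir in {8,11} -> lib (id 10, d 3), data (id 12, d 3).
Iteration 4: no rows with parent_dir in {10,12}; recursion stops.
SUM(d) = 0 + 1 + 1 + 1 + 2 + 2 + 3 + 3 = 13.

13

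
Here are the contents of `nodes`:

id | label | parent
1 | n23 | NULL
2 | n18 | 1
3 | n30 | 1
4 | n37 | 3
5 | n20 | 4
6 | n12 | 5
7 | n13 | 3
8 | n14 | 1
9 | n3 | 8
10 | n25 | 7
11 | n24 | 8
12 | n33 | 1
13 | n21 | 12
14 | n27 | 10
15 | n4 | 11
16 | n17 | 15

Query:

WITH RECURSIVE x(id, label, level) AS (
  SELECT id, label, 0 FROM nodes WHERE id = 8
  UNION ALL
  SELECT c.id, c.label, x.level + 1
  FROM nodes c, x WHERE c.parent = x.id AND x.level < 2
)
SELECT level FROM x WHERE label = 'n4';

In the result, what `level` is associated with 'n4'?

Base: id=8 (n14) at level 0.
Iteration 1: rows with parent in {8} -> n3 (id 9, level 1), n24 (id 11, level 1).
Iteration 2: rows with parent in {9,11} -> n4 (id 15, level 2).
Iteration 3: level < 2 fails for all current rows; recursion stops.

2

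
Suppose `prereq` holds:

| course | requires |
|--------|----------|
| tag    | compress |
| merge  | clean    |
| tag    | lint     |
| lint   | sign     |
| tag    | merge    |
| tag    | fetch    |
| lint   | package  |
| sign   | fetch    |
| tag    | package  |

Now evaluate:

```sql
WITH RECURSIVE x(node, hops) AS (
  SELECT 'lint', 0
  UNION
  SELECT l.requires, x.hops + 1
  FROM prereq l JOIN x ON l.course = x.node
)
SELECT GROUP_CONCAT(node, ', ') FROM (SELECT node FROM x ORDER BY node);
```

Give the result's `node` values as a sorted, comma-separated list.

Base: (lint, hops=0).
Iteration 1: edges from {lint} -> (package, hops=1), (sign, hops=1).
Iteration 2: edges from {package,sign} -> (fetch, hops=2).
Iteration 3: no outgoing edges from {fetch}; recursion stops.

fetch, lint, package, sign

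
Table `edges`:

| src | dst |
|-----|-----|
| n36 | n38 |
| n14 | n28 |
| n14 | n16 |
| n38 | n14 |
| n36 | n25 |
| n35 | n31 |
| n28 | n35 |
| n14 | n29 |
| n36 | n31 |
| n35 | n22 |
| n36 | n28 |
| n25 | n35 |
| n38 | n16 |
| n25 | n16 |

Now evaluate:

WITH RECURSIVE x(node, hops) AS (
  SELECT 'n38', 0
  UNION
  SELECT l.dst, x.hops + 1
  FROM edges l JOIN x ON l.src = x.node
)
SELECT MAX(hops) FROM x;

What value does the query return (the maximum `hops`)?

Base: (n38, hops=0).
Iteration 1: edges from {n38} -> (n14, hops=1), (n16, hops=1).
Iteration 2: edges from {n14,n16} -> (n16, hops=2), (n28, hops=2), (n29, hops=2).
Iteration 3: edges from {n16,n28,n29} -> (n35, hops=3).
Iteration 4: edges from {n35} -> (n22, hops=4), (n31, hops=4).
Iteration 5: no outgoing edges from {n22,n31}; recursion stops.
hops values: 0, 1, 1, 2, 2, 2, 3, 4, 4; the maximum is 4.

4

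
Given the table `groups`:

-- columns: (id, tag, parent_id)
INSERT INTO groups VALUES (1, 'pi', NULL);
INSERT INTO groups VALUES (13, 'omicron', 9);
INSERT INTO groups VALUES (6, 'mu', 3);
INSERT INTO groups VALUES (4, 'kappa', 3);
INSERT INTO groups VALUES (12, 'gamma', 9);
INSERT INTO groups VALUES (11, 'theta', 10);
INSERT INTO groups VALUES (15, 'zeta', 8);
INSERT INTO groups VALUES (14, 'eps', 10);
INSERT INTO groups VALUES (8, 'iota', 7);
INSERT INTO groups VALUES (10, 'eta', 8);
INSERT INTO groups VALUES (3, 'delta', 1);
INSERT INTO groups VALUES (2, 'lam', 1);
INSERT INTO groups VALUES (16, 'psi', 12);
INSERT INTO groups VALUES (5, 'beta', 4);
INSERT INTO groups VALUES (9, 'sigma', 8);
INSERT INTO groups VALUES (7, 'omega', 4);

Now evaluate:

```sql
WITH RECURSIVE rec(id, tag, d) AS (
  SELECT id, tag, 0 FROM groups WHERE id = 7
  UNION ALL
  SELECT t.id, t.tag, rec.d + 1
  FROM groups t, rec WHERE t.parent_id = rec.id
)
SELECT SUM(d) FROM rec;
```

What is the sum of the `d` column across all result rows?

23

Base: id=7 (omega) at d 0.
Iteration 1: rows with parent_id in {7} -> iota (id 8, d 1).
Iteration 2: rows with parent_id in {8} -> sigma (id 9, d 2), eta (id 10, d 2), zeta (id 15, d 2).
Iteration 3: rows with parent_id in {9,10,15} -> theta (id 11, d 3), gamma (id 12, d 3), omicron (id 13, d 3), eps (id 14, d 3).
Iteration 4: rows with parent_id in {11,12,13,14} -> psi (id 16, d 4).
Iteration 5: no rows with parent_id in {16}; recursion stops.
SUM(d) = 0 + 1 + 2 + 2 + 2 + 3 + 3 + 3 + 3 + 4 = 23.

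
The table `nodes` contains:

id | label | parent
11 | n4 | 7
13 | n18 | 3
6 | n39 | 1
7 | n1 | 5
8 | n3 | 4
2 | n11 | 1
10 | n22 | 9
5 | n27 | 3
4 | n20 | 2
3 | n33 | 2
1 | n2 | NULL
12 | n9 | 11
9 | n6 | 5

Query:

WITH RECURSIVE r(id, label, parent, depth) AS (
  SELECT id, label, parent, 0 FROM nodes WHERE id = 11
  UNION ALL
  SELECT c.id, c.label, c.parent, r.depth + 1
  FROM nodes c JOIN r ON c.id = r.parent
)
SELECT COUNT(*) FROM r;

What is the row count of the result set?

Base: id=11 (n4), parent=7, depth 0.
Iteration 1: join on id=7 -> n1 (id 7, parent=5, depth 1).
Iteration 2: join on id=5 -> n27 (id 5, parent=3, depth 2).
Iteration 3: join on id=3 -> n33 (id 3, parent=2, depth 3).
Iteration 4: join on id=2 -> n11 (id 2, parent=1, depth 4).
Iteration 5: join on id=1 -> n2 (id 1, parent=NULL, depth 5).
Iteration 6: parent is NULL; no match; recursion stops.
Total rows emitted: 6.

6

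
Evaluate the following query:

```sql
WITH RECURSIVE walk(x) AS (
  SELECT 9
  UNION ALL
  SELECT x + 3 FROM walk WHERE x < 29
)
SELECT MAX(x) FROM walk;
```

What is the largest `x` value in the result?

30

Base: x=9.
Iteration 1: 9 < 29 holds -> x = 9 + 3 = 12.
Iteration 2: 12 < 29 holds -> x = 12 + 3 = 15.
Iteration 3: 15 < 29 holds -> x = 15 + 3 = 18.
Iteration 4: 18 < 29 holds -> x = 18 + 3 = 21.
Iteration 5: 21 < 29 holds -> x = 21 + 3 = 24.
Iteration 6: 24 < 29 holds -> x = 24 + 3 = 27.
Iteration 7: 27 < 29 holds -> x = 27 + 3 = 30.
Iteration 8: 30 < 29 fails; recursion stops.
x values: 9, 12, 15, 18, 21, 24, 27, 30; the maximum is 30.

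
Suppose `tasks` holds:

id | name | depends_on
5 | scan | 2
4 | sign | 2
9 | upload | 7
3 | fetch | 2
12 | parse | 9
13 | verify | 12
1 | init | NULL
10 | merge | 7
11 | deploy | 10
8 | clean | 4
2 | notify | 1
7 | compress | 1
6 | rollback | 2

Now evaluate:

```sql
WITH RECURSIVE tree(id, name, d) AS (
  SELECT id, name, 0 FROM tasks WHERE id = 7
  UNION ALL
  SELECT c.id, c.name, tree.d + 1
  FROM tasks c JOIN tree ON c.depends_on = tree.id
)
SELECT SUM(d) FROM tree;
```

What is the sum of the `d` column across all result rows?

Base: id=7 (compress) at d 0.
Iteration 1: rows with depends_on in {7} -> upload (id 9, d 1), merge (id 10, d 1).
Iteration 2: rows with depends_on in {9,10} -> deploy (id 11, d 2), parse (id 12, d 2).
Iteration 3: rows with depends_on in {11,12} -> verify (id 13, d 3).
Iteration 4: no rows with depends_on in {13}; recursion stops.
SUM(d) = 0 + 1 + 1 + 2 + 2 + 3 = 9.

9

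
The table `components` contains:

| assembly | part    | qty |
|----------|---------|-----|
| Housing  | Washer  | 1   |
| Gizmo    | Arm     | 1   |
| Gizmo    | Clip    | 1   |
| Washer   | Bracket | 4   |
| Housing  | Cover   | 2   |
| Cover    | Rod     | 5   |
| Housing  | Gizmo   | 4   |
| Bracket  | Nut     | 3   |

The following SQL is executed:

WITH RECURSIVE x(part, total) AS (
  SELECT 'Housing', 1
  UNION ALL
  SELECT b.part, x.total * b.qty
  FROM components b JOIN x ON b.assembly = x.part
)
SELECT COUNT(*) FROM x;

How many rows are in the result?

9

Base: (Housing, total=1).
Iteration 1: components of {Housing} -> Cover = 1*2 = 2, Gizmo = 1*4 = 4, Washer = 1*1 = 1.
Iteration 2: components of {Cover,Gizmo,Washer} -> Arm = 4*1 = 4, Bracket = 1*4 = 4, Clip = 4*1 = 4, Rod = 2*5 = 10.
Iteration 3: components of {Arm,Bracket,Clip,Rod} -> Nut = 4*3 = 12.
Iteration 4: no further components; recursion stops.
Total rows emitted: 9.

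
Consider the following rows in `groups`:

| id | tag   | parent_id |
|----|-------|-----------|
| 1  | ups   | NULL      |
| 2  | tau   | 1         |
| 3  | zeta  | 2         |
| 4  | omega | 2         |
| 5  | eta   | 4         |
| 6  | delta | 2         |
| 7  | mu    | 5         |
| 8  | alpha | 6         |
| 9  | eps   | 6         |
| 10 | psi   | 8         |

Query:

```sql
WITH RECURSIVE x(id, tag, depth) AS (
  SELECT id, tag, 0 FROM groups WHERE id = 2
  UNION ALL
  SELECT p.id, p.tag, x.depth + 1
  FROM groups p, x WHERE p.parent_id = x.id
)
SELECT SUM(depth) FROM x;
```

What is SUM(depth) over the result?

15

Base: id=2 (tau) at depth 0.
Iteration 1: rows with parent_id in {2} -> zeta (id 3, depth 1), omega (id 4, depth 1), delta (id 6, depth 1).
Iteration 2: rows with parent_id in {3,4,6} -> eta (id 5, depth 2), alpha (id 8, depth 2), eps (id 9, depth 2).
Iteration 3: rows with parent_id in {5,8,9} -> mu (id 7, depth 3), psi (id 10, depth 3).
Iteration 4: no rows with parent_id in {7,10}; recursion stops.
SUM(depth) = 0 + 1 + 1 + 1 + 2 + 2 + 2 + 3 + 3 = 15.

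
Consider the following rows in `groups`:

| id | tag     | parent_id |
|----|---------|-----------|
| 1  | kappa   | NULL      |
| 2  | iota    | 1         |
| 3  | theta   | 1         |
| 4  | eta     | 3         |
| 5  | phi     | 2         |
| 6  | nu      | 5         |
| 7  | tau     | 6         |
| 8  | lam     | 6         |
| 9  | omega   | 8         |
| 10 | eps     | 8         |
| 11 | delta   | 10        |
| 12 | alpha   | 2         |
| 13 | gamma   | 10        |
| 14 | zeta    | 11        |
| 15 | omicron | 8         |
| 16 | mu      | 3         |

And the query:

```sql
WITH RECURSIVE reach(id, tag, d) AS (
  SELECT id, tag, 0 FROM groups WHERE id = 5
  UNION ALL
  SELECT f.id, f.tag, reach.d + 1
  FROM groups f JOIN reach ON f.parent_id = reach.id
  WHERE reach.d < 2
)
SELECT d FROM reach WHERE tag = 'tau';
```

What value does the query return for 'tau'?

2

Base: id=5 (phi) at d 0.
Iteration 1: rows with parent_id in {5} -> nu (id 6, d 1).
Iteration 2: rows with parent_id in {6} -> tau (id 7, d 2), lam (id 8, d 2).
Iteration 3: d < 2 fails for all current rows; recursion stops.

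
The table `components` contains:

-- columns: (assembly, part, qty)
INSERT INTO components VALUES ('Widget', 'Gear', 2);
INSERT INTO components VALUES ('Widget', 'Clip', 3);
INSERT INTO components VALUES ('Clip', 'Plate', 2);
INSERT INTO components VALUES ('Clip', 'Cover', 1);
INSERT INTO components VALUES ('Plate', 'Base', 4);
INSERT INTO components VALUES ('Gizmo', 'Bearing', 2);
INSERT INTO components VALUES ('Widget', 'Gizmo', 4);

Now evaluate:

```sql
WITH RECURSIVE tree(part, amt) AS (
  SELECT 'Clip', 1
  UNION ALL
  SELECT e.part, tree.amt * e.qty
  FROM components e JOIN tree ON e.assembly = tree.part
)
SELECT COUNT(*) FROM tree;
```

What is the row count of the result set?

4

Base: (Clip, amt=1).
Iteration 1: components of {Clip} -> Cover = 1*1 = 1, Plate = 1*2 = 2.
Iteration 2: components of {Cover,Plate} -> Base = 2*4 = 8.
Iteration 3: no further components; recursion stops.
Total rows emitted: 4.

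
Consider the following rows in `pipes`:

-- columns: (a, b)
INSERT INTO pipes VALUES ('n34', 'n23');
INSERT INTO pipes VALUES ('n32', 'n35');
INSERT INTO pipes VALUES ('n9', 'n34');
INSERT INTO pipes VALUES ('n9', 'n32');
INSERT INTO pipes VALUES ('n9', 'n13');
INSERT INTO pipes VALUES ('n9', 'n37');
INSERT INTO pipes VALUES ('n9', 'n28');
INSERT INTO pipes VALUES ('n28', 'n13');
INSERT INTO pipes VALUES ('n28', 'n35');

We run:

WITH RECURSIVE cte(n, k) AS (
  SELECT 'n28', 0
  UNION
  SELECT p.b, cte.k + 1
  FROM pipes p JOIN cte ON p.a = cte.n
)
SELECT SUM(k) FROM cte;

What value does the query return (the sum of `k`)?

Base: (n28, k=0).
Iteration 1: edges from {n28} -> (n13, k=1), (n35, k=1).
Iteration 2: no outgoing edges from {n13,n35}; recursion stops.
SUM(k) = 0 + 1 + 1 = 2.

2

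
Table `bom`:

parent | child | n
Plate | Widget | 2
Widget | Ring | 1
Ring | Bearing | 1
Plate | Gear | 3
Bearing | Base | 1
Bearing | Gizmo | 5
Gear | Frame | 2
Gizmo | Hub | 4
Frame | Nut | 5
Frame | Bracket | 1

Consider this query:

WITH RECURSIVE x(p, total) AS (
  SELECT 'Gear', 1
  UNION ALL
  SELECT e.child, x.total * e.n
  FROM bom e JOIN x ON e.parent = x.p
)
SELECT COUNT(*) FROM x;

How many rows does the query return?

4

Base: (Gear, total=1).
Iteration 1: components of {Gear} -> Frame = 1*2 = 2.
Iteration 2: components of {Frame} -> Bracket = 2*1 = 2, Nut = 2*5 = 10.
Iteration 3: no further components; recursion stops.
Total rows emitted: 4.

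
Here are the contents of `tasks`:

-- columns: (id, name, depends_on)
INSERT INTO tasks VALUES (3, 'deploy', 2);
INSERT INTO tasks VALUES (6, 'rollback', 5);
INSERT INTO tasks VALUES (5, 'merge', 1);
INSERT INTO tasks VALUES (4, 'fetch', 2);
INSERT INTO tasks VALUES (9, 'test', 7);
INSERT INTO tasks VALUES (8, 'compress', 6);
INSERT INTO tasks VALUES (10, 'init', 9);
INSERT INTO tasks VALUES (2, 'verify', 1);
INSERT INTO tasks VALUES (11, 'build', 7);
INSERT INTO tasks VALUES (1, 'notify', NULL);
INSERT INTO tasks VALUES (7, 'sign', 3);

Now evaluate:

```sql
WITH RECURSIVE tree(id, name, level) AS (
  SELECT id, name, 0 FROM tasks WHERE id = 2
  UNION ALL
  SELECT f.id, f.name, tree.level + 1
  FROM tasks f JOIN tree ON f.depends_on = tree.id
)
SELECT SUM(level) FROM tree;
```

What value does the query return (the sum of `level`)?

14

Base: id=2 (verify) at level 0.
Iteration 1: rows with depends_on in {2} -> deploy (id 3, level 1), fetch (id 4, level 1).
Iteration 2: rows with depends_on in {3,4} -> sign (id 7, level 2).
Iteration 3: rows with depends_on in {7} -> test (id 9, level 3), build (id 11, level 3).
Iteration 4: rows with depends_on in {9,11} -> init (id 10, level 4).
Iteration 5: no rows with depends_on in {10}; recursion stops.
SUM(level) = 0 + 1 + 1 + 2 + 3 + 3 + 4 = 14.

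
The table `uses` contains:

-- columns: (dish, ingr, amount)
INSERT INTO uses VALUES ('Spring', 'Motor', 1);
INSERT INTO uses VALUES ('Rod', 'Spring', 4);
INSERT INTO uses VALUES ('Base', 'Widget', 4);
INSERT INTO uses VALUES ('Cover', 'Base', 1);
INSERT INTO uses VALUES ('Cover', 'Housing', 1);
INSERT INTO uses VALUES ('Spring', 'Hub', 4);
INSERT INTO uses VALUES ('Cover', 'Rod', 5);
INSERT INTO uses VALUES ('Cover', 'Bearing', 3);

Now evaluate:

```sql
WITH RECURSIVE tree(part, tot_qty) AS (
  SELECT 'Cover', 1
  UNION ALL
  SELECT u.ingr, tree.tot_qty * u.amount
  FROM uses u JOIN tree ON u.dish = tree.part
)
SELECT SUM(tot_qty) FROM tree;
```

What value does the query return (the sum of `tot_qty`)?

Base: (Cover, tot_qty=1).
Iteration 1: components of {Cover} -> Base = 1*1 = 1, Bearing = 1*3 = 3, Housing = 1*1 = 1, Rod = 1*5 = 5.
Iteration 2: components of {Base,Bearing,Housing,Rod} -> Spring = 5*4 = 20, Widget = 1*4 = 4.
Iteration 3: components of {Spring,Widget} -> Hub = 20*4 = 80, Motor = 20*1 = 20.
Iteration 4: no further components; recursion stops.
SUM(tot_qty) = 1 + 1 + 3 + 5 + 1 + 20 + 4 + 80 + 20 = 135.

135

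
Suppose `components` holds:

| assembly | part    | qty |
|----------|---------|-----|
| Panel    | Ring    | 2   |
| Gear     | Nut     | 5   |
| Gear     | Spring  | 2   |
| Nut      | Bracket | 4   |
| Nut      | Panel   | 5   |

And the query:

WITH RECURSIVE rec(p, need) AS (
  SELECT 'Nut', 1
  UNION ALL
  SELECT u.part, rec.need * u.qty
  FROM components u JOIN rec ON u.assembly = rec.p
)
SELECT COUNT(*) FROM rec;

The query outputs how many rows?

Base: (Nut, need=1).
Iteration 1: components of {Nut} -> Bracket = 1*4 = 4, Panel = 1*5 = 5.
Iteration 2: components of {Bracket,Panel} -> Ring = 5*2 = 10.
Iteration 3: no further components; recursion stops.
Total rows emitted: 4.

4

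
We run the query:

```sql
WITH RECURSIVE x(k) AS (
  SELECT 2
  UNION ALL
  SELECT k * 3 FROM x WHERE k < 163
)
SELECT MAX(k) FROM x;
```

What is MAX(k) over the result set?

486

Base: k=2.
Iteration 1: 2 < 163 holds -> k = 2 * 3 = 6.
Iteration 2: 6 < 163 holds -> k = 6 * 3 = 18.
Iteration 3: 18 < 163 holds -> k = 18 * 3 = 54.
Iteration 4: 54 < 163 holds -> k = 54 * 3 = 162.
Iteration 5: 162 < 163 holds -> k = 162 * 3 = 486.
Iteration 6: 486 < 163 fails; recursion stops.
k values: 2, 6, 18, 54, 162, 486; the maximum is 486.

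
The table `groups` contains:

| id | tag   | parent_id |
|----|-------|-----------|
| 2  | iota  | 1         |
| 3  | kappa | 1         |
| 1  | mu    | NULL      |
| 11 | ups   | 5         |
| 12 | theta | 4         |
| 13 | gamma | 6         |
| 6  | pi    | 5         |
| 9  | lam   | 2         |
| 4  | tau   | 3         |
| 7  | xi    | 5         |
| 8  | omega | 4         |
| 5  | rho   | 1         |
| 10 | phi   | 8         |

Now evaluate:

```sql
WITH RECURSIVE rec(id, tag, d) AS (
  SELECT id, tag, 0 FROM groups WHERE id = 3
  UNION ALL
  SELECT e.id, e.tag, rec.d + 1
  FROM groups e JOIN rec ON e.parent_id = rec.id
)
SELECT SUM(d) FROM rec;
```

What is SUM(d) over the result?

Base: id=3 (kappa) at d 0.
Iteration 1: rows with parent_id in {3} -> tau (id 4, d 1).
Iteration 2: rows with parent_id in {4} -> omega (id 8, d 2), theta (id 12, d 2).
Iteration 3: rows with parent_id in {8,12} -> phi (id 10, d 3).
Iteration 4: no rows with parent_id in {10}; recursion stops.
SUM(d) = 0 + 1 + 2 + 2 + 3 = 8.

8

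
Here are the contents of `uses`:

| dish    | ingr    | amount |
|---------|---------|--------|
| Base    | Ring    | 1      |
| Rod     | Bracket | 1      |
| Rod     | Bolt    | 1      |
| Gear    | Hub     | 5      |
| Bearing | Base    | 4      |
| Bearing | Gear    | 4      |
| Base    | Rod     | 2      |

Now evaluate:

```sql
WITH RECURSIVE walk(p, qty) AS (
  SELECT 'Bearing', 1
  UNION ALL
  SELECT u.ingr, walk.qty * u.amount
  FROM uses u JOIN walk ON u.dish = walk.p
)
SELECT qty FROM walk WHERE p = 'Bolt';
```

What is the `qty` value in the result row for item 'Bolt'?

8

Base: (Bearing, qty=1).
Iteration 1: components of {Bearing} -> Base = 1*4 = 4, Gear = 1*4 = 4.
Iteration 2: components of {Base,Gear} -> Hub = 4*5 = 20, Ring = 4*1 = 4, Rod = 4*2 = 8.
Iteration 3: components of {Hub,Ring,Rod} -> Bolt = 8*1 = 8, Bracket = 8*1 = 8.
Iteration 4: no further components; recursion stops.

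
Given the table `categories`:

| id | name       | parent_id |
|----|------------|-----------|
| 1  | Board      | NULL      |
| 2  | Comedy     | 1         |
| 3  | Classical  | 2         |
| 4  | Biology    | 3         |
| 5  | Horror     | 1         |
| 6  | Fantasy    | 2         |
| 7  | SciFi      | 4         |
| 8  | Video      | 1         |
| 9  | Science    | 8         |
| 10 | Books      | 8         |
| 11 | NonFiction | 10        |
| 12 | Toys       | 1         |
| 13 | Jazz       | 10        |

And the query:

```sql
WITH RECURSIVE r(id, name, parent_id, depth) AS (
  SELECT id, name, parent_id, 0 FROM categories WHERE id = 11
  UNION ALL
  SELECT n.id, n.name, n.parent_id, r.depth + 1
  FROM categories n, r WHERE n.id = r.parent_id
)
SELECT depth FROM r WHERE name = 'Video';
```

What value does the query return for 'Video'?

2

Base: id=11 (NonFiction), parent_id=10, depth 0.
Iteration 1: join on id=10 -> Books (id 10, parent_id=8, depth 1).
Iteration 2: join on id=8 -> Video (id 8, parent_id=1, depth 2).
Iteration 3: join on id=1 -> Board (id 1, parent_id=NULL, depth 3).
Iteration 4: parent_id is NULL; no match; recursion stops.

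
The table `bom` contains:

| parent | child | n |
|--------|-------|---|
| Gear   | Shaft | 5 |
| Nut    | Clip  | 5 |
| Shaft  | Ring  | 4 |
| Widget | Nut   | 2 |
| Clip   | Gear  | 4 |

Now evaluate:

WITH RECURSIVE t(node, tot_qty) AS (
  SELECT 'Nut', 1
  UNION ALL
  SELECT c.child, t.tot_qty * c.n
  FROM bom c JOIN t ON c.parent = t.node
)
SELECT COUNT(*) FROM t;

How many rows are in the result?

Base: (Nut, tot_qty=1).
Iteration 1: components of {Nut} -> Clip = 1*5 = 5.
Iteration 2: components of {Clip} -> Gear = 5*4 = 20.
Iteration 3: components of {Gear} -> Shaft = 20*5 = 100.
Iteration 4: components of {Shaft} -> Ring = 100*4 = 400.
Iteration 5: no further components; recursion stops.
Total rows emitted: 5.

5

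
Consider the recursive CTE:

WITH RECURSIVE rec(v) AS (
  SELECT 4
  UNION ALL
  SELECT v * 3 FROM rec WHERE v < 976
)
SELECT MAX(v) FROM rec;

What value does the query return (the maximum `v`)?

2916

Base: v=4.
Iteration 1: 4 < 976 holds -> v = 4 * 3 = 12.
Iteration 2: 12 < 976 holds -> v = 12 * 3 = 36.
Iteration 3: 36 < 976 holds -> v = 36 * 3 = 108.
Iteration 4: 108 < 976 holds -> v = 108 * 3 = 324.
Iteration 5: 324 < 976 holds -> v = 324 * 3 = 972.
Iteration 6: 972 < 976 holds -> v = 972 * 3 = 2916.
Iteration 7: 2916 < 976 fails; recursion stops.
v values: 4, 12, 36, 108, 324, 972, 2916; the maximum is 2916.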